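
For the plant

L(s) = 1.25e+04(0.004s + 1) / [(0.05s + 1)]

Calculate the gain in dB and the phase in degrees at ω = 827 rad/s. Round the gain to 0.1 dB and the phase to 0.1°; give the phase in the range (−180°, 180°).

60.4 dB, -15.4°

At ω = 827 rad/s:
zero (1 + j827·0.004) = 1 + j3.308 → |·| ≈ 3.4558, ∠ ≈ 73.18°
pole (1 + j827·0.05) = 1 + j41.35 → |·| ≈ 41.362, ∠ ≈ 88.61°
|L| = 1.25e+04 · 3.4558 / (41.362) ≈ 1044.4
Gain = 20 log₁₀(1044.4) ≈ 60.38 dB
∠L = (73.18°) − (88.61°) = -15.43°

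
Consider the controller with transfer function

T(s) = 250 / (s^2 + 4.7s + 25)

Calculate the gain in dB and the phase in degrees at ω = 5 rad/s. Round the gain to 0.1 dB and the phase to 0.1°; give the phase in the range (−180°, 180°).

At s = jω = j5:
quadratic: (j5)² + 4.7·j5 + 25 = 0 + j23.5 → |·| ≈ 23.5, ∠ ≈ 90.00°
|T| = 250 / 23.5 ≈ 10.638
Gain = 20 log₁₀(10.638) ≈ 20.54 dB
∠T = 0.00° − 90.00° = -90.00°

20.5 dB, -90.0°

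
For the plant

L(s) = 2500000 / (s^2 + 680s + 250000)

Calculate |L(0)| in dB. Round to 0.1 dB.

20.0 dB

L(0) = 2500000 / 250000 = 10
20 log₁₀(10) ≈ 20.00 dB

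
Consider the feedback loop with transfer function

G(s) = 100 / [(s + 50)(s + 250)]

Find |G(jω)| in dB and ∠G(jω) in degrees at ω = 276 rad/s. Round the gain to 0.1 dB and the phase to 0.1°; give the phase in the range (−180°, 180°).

-60.4 dB, -127.6°

At s = jω = j276:
pole (s+50): 50 + j276 → |·| = √(50²+276²) = √78676 ≈ 280.49, ∠ = arctan(276/50) ≈ 79.73°
pole (s+250): 250 + j276 → |·| = √(250²+276²) = √138676 ≈ 372.39, ∠ = arctan(276/250) ≈ 47.83°
|G| = 100 / 1.0445e+05 ≈ 0.0009574
Gain = 20 log₁₀(0.0009574) ≈ -60.38 dB
∠G = 0.00° − 127.56° = -127.56°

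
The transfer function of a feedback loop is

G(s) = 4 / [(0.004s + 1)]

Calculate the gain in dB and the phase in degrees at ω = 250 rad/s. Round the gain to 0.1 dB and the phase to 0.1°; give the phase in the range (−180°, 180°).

9.0 dB, -45.0°

At ω = 250 rad/s:
pole (1 + j250·0.004) = 1 + j1 → |·| ≈ 1.4142, ∠ ≈ 45.00°
|G| = 4 · 1 / (1.4142) ≈ 2.8285
Gain = 20 log₁₀(2.8285) ≈ 9.03 dB
∠G = (0°) − (45.00°) = -45.00°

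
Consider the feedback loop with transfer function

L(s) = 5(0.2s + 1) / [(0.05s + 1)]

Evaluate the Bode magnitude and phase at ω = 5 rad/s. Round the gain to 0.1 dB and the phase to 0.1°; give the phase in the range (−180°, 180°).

16.7 dB, 31.0°

At ω = 5 rad/s:
zero (1 + j5·0.2) = 1 + j1 → |·| ≈ 1.4142, ∠ ≈ 45.00°
pole (1 + j5·0.05) = 1 + j0.25 → |·| ≈ 1.0308, ∠ ≈ 14.04°
|L| = 5 · 1.4142 / (1.0308) ≈ 6.8597
Gain = 20 log₁₀(6.8597) ≈ 16.73 dB
∠L = (45.00°) − (14.04°) = 30.96°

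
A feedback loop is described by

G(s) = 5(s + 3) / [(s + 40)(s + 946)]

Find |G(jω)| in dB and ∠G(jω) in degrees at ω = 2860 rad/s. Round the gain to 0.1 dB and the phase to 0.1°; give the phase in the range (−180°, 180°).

At s = jω = j2860:
zero (s+3): 3 + j2860 → |·| = √(3²+2860²) = √8179609 ≈ 2860, ∠ = arctan(2860/3) ≈ 89.94°
pole (s+40): 40 + j2860 → |·| = √(40²+2860²) = √8181200 ≈ 2860.3, ∠ = arctan(2860/40) ≈ 89.20°
pole (s+946): 946 + j2860 → |·| = √(946²+2860²) = √9074516 ≈ 3012.4, ∠ = arctan(2860/946) ≈ 71.70°
|G| = 5 · 2860 / 8.6164e+06 ≈ 0.0016596
Gain = 20 log₁₀(0.0016596) ≈ -55.60 dB
∠G = 89.94° − 160.90° = -70.96°

-55.6 dB, -71.0°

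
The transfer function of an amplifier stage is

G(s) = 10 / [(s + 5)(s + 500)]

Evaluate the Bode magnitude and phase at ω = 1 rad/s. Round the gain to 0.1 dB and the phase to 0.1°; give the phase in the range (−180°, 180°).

-48.1 dB, -11.4°

At s = jω = j1:
pole (s+5): 5 + j1 → |·| = √(5²+1²) = √26 ≈ 5.099, ∠ = arctan(1/5) ≈ 11.31°
pole (s+500): 500 + j1 → |·| = √(500²+1²) = √250001 ≈ 500, ∠ = arctan(1/500) ≈ 0.11°
|G| = 10 / 2549.5 ≈ 0.0039223
Gain = 20 log₁₀(0.0039223) ≈ -48.13 dB
∠G = 0.00° − 11.42° = -11.42°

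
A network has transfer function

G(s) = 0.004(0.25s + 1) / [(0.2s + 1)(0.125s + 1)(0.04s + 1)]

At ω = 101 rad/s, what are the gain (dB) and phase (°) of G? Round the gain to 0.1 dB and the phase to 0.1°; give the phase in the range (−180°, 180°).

-80.5 dB, -161.0°

At ω = 101 rad/s:
zero (1 + j101·0.25) = 1 + j25.25 → |·| ≈ 25.27, ∠ ≈ 87.73°
pole (1 + j101·0.2) = 1 + j20.2 → |·| ≈ 20.225, ∠ ≈ 87.17°
pole (1 + j101·0.125) = 1 + j12.625 → |·| ≈ 12.665, ∠ ≈ 85.47°
pole (1 + j101·0.04) = 1 + j4.04 → |·| ≈ 4.1619, ∠ ≈ 76.10°
|G| = 0.004 · 25.27 / (20.225 · 12.665 · 4.1619) ≈ 9.4816e-05
Gain = 20 log₁₀(9.4816e-05) ≈ -80.46 dB
∠G = (87.73°) − (87.17° + 85.47° + 76.10°) = -161.01°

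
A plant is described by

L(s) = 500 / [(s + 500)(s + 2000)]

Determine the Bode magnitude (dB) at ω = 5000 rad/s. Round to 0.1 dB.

At s = jω = j5000:
pole (s+500): 500 + j5000 → |·| = √(500²+5000²) = √25250000 ≈ 5024.9, ∠ = arctan(5000/500) ≈ 84.29°
pole (s+2000): 2000 + j5000 → |·| = √(2000²+5000²) = √29000000 ≈ 5385.2, ∠ = arctan(5000/2000) ≈ 68.20°
|L| = 500 / 2.706e+07 ≈ 1.8477e-05
Gain = 20 log₁₀(1.8477e-05) ≈ -94.67 dB

-94.7 dB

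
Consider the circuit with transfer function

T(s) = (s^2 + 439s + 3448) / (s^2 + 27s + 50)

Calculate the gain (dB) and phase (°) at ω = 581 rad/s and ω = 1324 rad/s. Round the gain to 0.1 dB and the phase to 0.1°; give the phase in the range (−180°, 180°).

Substitute s = j581:
Numerator: (j581)^2 + 439(j581) + 3448 = -334113 + j255059
Denominator: (j581)^2 + 27(j581) + 50 = -337511 + j15687
|N| = √(334113² + 255059²) ≈ 4.2034e+05, ∠N ≈ 142.64°
|D| = √(337511² + 15687²) ≈ 3.3788e+05, ∠D ≈ 177.34°
|T| = 4.2034e+05 / 3.3788e+05 ≈ 1.2441
Gain = 20 log₁₀(1.2441) ≈ 1.90 dB
∠T = 142.64° − 177.34° = -34.70°

Substitute s = j1324:
Numerator: (j1324)^2 + 439(j1324) + 3448 = -1749528 + j581236
Denominator: (j1324)^2 + 27(j1324) + 50 = -1752926 + j35748
|N| = √(1749528² + 581236²) ≈ 1.8436e+06, ∠N ≈ 161.62°
|D| = √(1752926² + 35748²) ≈ 1.7533e+06, ∠D ≈ 178.83°
|T| = 1.8436e+06 / 1.7533e+06 ≈ 1.0515
Gain = 20 log₁₀(1.0515) ≈ 0.44 dB
∠T = 161.62° − 178.83° = -17.21°

ω = 581: 1.9 dB, -34.7°; ω = 1324: 0.4 dB, -17.2°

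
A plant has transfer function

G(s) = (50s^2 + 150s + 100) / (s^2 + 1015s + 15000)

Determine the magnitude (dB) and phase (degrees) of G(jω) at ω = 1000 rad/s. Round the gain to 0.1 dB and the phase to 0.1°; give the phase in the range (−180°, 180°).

Substitute s = j1000:
Numerator: 50(j1000)^2 + 150(j1000) + 100 = -49999900 + j150000
Denominator: (j1000)^2 + 1015(j1000) + 15000 = -985000 + j1015000
|N| = √(49999900² + 150000²) ≈ 5e+07, ∠N ≈ 179.83°
|D| = √(985000² + 1015000²) ≈ 1.4144e+06, ∠D ≈ 134.14°
|G| = 5e+07 / 1.4144e+06 ≈ 35.351
Gain = 20 log₁₀(35.351) ≈ 30.97 dB
∠G = 179.83° − 134.14° = 45.69°

31.0 dB, 45.7°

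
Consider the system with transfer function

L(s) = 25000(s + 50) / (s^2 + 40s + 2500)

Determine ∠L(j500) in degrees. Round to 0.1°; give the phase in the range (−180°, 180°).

-91.1°

At s = jω = j500:
zero (s+50): 50 + j500 → |·| = √(50²+500²) = √252500 ≈ 502.49, ∠ = arctan(500/50) ≈ 84.29°
quadratic: (j500)² + 40·j500 + 2500 = -247500 + j20000 → |·| ≈ 2.4831e+05, ∠ ≈ 175.38°
∠L = 84.29° − 175.38° = -91.09°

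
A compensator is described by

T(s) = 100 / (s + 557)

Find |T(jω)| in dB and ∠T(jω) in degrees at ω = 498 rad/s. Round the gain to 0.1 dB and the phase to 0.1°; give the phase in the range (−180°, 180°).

Substitute s = j498:
Numerator: 100 = 100 + j0
Denominator: (j498) + 557 = 557 + j498
|N| = √(100² + 0²) ≈ 100, ∠N ≈ 0.00°
|D| = √(557² + 498²) ≈ 747.16, ∠D ≈ 41.80°
|T| = 100 / 747.16 ≈ 0.13384
Gain = 20 log₁₀(0.13384) ≈ -17.47 dB
∠T = 0.00° − 41.80° = -41.80°

-17.5 dB, -41.8°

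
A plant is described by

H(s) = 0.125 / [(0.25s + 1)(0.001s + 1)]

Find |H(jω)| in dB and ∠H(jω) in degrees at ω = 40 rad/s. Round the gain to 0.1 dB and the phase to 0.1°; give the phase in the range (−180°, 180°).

At ω = 40 rad/s:
pole (1 + j40·0.25) = 1 + j10 → |·| ≈ 10.05, ∠ ≈ 84.29°
pole (1 + j40·0.001) = 1 + j0.04 → |·| ≈ 1.0008, ∠ ≈ 2.29°
|H| = 0.125 · 1 / (10.05 · 1.0008) ≈ 0.012428
Gain = 20 log₁₀(0.012428) ≈ -38.11 dB
∠H = (0°) − (84.29° + 2.29°) = -86.58°

-38.1 dB, -86.6°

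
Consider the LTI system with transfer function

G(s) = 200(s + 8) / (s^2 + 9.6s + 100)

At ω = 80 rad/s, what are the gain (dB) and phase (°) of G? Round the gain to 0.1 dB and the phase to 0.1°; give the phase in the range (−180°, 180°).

At s = jω = j80:
zero (s+8): 8 + j80 → |·| = √(8²+80²) = √6464 ≈ 80.399, ∠ = arctan(80/8) ≈ 84.29°
quadratic: (j80)² + 9.6·j80 + 100 = -6300 + j768 → |·| ≈ 6346.6, ∠ ≈ 173.05°
|G| = 200 · 80.399 / 6346.6 ≈ 2.5336
Gain = 20 log₁₀(2.5336) ≈ 8.07 dB
∠G = 84.29° − 173.05° = -88.76°

8.1 dB, -88.8°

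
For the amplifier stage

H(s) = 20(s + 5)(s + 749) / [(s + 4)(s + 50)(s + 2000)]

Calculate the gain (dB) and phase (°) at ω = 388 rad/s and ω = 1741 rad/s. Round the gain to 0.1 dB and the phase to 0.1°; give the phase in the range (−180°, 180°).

ω = 388: -33.5 dB, -66.4°; ω = 1741: -41.7 dB, -62.7°

At s = jω = j388:
zero (s+5): 5 + j388 → |·| = √(5²+388²) = √150569 ≈ 388.03, ∠ = arctan(388/5) ≈ 89.26°
zero (s+749): 749 + j388 → |·| = √(749²+388²) = √711545 ≈ 843.53, ∠ = arctan(388/749) ≈ 27.39°
pole (s+4): 4 + j388 → |·| = √(4²+388²) = √150560 ≈ 388.02, ∠ = arctan(388/4) ≈ 89.41°
pole (s+50): 50 + j388 → |·| = √(50²+388²) = √153044 ≈ 391.21, ∠ = arctan(388/50) ≈ 82.66°
pole (s+2000): 2000 + j388 → |·| = √(2000²+388²) = √4150544 ≈ 2037.3, ∠ = arctan(388/2000) ≈ 10.98°
|H| = 20 · 3.2731e+05 / 3.0926e+08 ≈ 0.021167
Gain = 20 log₁₀(0.021167) ≈ -33.49 dB
∠H = 116.65° − 183.05° = -66.40°

At s = jω = j1741:
zero (s+5): 5 + j1741 → |·| = √(5²+1741²) = √3031106 ≈ 1741, ∠ = arctan(1741/5) ≈ 89.84°
zero (s+749): 749 + j1741 → |·| = √(749²+1741²) = √3592082 ≈ 1895.3, ∠ = arctan(1741/749) ≈ 66.72°
pole (s+4): 4 + j1741 → |·| = √(4²+1741²) = √3031097 ≈ 1741, ∠ = arctan(1741/4) ≈ 89.87°
pole (s+50): 50 + j1741 → |·| = √(50²+1741²) = √3033581 ≈ 1741.7, ∠ = arctan(1741/50) ≈ 88.35°
pole (s+2000): 2000 + j1741 → |·| = √(2000²+1741²) = √7031081 ≈ 2651.6, ∠ = arctan(1741/2000) ≈ 41.04°
|H| = 20 · 3.2997e+06 / 8.0404e+09 ≈ 0.0082078
Gain = 20 log₁₀(0.0082078) ≈ -41.72 dB
∠H = 156.56° − 219.26° = -62.70°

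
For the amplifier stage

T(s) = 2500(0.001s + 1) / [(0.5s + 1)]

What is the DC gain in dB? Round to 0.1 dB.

68.0 dB

T(0) = 2500 · 1 / 1 = 2500
20 log₁₀(2500) ≈ 67.96 dB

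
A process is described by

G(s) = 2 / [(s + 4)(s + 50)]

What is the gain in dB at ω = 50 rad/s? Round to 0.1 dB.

At s = jω = j50:
pole (s+4): 4 + j50 → |·| = √(4²+50²) = √2516 ≈ 50.16, ∠ = arctan(50/4) ≈ 85.43°
pole (s+50): 50 + j50 → |·| = √(50²+50²) = √5000 ≈ 70.711, ∠ = arctan(50/50) ≈ 45.00°
|G| = 2 / 3546.9 ≈ 0.00056387
Gain = 20 log₁₀(0.00056387) ≈ -64.98 dB

-65.0 dB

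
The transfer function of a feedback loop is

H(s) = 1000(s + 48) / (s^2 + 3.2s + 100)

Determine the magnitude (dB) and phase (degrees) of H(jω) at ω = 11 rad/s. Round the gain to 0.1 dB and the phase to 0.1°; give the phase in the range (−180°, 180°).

61.6 dB, -107.9°

At s = jω = j11:
zero (s+48): 48 + j11 → |·| = √(48²+11²) = √2425 ≈ 49.244, ∠ = arctan(11/48) ≈ 12.91°
quadratic: (j11)² + 3.2·j11 + 100 = -21 + j35.2 → |·| ≈ 40.988, ∠ ≈ 120.82°
|H| = 1000 · 49.244 / 40.988 ≈ 1201.4
Gain = 20 log₁₀(1201.4) ≈ 61.59 dB
∠H = 12.91° − 120.82° = -107.91°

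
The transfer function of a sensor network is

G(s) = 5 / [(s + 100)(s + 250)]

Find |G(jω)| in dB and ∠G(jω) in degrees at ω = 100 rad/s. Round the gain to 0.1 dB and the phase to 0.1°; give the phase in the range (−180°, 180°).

At s = jω = j100:
pole (s+100): 100 + j100 → |·| = √(100²+100²) = √20000 ≈ 141.42, ∠ = arctan(100/100) ≈ 45.00°
pole (s+250): 250 + j100 → |·| = √(250²+100²) = √72500 ≈ 269.26, ∠ = arctan(100/250) ≈ 21.80°
|G| = 5 / 38079 ≈ 0.00013131
Gain = 20 log₁₀(0.00013131) ≈ -77.63 dB
∠G = 0.00° − 66.80° = -66.80°

-77.6 dB, -66.8°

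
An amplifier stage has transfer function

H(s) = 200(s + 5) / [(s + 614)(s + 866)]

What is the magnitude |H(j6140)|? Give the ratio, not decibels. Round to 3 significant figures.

At s = jω = j6140:
zero (s+5): 5 + j6140 → |·| = √(5²+6140²) = √37699625 ≈ 6140, ∠ = arctan(6140/5) ≈ 89.95°
pole (s+614): 614 + j6140 → |·| = √(614²+6140²) = √38076596 ≈ 6170.6, ∠ = arctan(6140/614) ≈ 84.29°
pole (s+866): 866 + j6140 → |·| = √(866²+6140²) = √38449556 ≈ 6200.8, ∠ = arctan(6140/866) ≈ 81.97°
|H| = 200 · 6140 / 3.8263e+07 ≈ 0.032094

0.0321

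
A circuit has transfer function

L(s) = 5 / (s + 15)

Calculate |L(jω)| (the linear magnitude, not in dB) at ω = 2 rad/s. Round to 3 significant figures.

Substitute s = j2:
Numerator: 5 = 5 + j0
Denominator: (j2) + 15 = 15 + j2
|N| = √(5² + 0²) ≈ 5, ∠N ≈ 0.00°
|D| = √(15² + 2²) ≈ 15.133, ∠D ≈ 7.59°
|L| = 5 / 15.133 ≈ 0.3304

0.330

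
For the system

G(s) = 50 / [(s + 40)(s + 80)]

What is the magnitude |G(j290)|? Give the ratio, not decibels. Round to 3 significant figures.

0.000568

At s = jω = j290:
pole (s+40): 40 + j290 → |·| = √(40²+290²) = √85700 ≈ 292.75, ∠ = arctan(290/40) ≈ 82.15°
pole (s+80): 80 + j290 → |·| = √(80²+290²) = √90500 ≈ 300.83, ∠ = arctan(290/80) ≈ 74.58°
|G| = 50 / 88068 ≈ 0.00056774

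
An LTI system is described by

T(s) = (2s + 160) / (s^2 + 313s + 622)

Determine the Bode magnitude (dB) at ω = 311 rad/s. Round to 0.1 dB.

-46.6 dB

Substitute s = j311:
Numerator: 2(j311) + 160 = 160 + j622
Denominator: (j311)^2 + 313(j311) + 622 = -96099 + j97343
|N| = √(160² + 622²) ≈ 642.25, ∠N ≈ 75.57°
|D| = √(96099² + 97343²) ≈ 1.3679e+05, ∠D ≈ 134.63°
|T| = 642.25 / 1.3679e+05 ≈ 0.0046952
Gain = 20 log₁₀(0.0046952) ≈ -46.57 dB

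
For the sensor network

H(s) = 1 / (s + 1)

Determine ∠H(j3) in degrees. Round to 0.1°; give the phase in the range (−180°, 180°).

Substitute s = j3:
Numerator: 1 = 1 + j0
Denominator: (j3) + 1 = 1 + j3
|N| = √(1² + 0²) ≈ 1, ∠N ≈ 0.00°
|D| = √(1² + 3²) ≈ 3.1623, ∠D ≈ 71.57°
∠H = 0.00° − 71.57° = -71.57°

-71.6°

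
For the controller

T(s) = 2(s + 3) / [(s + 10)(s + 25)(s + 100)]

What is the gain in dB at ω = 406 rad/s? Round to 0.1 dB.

-98.6 dB

At s = jω = j406:
zero (s+3): 3 + j406 → |·| = √(3²+406²) = √164845 ≈ 406.01, ∠ = arctan(406/3) ≈ 89.58°
pole (s+10): 10 + j406 → |·| = √(10²+406²) = √164936 ≈ 406.12, ∠ = arctan(406/10) ≈ 88.59°
pole (s+25): 25 + j406 → |·| = √(25²+406²) = √165461 ≈ 406.77, ∠ = arctan(406/25) ≈ 86.48°
pole (s+100): 100 + j406 → |·| = √(100²+406²) = √174836 ≈ 418.13, ∠ = arctan(406/100) ≈ 76.16°
|T| = 2 · 406.01 / 6.9074e+07 ≈ 1.1756e-05
Gain = 20 log₁₀(1.1756e-05) ≈ -98.59 dB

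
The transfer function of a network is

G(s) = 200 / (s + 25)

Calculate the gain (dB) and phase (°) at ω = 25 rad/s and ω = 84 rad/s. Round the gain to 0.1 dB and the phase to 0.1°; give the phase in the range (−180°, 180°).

At s = jω = j25:
pole (s+25): 25 + j25 → |·| = √(25²+25²) = √1250 ≈ 35.355, ∠ = arctan(25/25) ≈ 45.00°
|G| = 200 / 35.355 ≈ 5.6569
Gain = 20 log₁₀(5.6569) ≈ 15.05 dB
∠G = 0.00° − 45.00° = -45.00°

At s = jω = j84:
pole (s+25): 25 + j84 → |·| = √(25²+84²) = √7681 ≈ 87.641, ∠ = arctan(84/25) ≈ 73.43°
|G| = 200 / 87.641 ≈ 2.282
Gain = 20 log₁₀(2.282) ≈ 7.17 dB
∠G = 0.00° − 73.43° = -73.43°

ω = 25: 15.1 dB, -45.0°; ω = 84: 7.2 dB, -73.4°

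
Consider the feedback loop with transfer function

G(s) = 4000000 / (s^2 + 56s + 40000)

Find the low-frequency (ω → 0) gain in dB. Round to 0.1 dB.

G(0) = 4000000 / 40000 = 100
20 log₁₀(100) ≈ 40.00 dB

40.0 dB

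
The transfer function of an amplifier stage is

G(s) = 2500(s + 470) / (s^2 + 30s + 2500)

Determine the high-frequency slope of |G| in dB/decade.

-20 dB/decade

Each pole contributes −20 dB/decade at high frequency; each zero contributes +20 dB/decade.
Net: 1 zero(s) − 2 pole(s) → -20 dB/decade.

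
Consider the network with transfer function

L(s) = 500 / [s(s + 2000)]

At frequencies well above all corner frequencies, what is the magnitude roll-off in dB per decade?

Each pole contributes −20 dB/decade at high frequency; each zero contributes +20 dB/decade.
Net: 0 zero(s) − 2 pole(s) → -40 dB/decade.

-40 dB/decade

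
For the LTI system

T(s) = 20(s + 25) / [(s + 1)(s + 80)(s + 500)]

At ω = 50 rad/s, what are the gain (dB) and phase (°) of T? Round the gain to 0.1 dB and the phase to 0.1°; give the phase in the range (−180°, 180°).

-66.5 dB, -63.1°

At s = jω = j50:
zero (s+25): 25 + j50 → |·| = √(25²+50²) = √3125 ≈ 55.902, ∠ = arctan(50/25) ≈ 63.43°
pole (s+1): 1 + j50 → |·| = √(1²+50²) = √2501 ≈ 50.01, ∠ = arctan(50/1) ≈ 88.85°
pole (s+80): 80 + j50 → |·| = √(80²+50²) = √8900 ≈ 94.34, ∠ = arctan(50/80) ≈ 32.01°
pole (s+500): 500 + j50 → |·| = √(500²+50²) = √252500 ≈ 502.49, ∠ = arctan(50/500) ≈ 5.71°
|T| = 20 · 55.902 / 2.3707e+06 ≈ 0.00047161
Gain = 20 log₁₀(0.00047161) ≈ -66.53 dB
∠T = 63.43° − 126.57° = -63.14°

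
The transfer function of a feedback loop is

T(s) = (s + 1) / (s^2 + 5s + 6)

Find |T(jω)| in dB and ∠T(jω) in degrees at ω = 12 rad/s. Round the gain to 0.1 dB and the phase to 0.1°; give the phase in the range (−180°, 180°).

Substitute s = j12:
Numerator: (j12) + 1 = 1 + j12
Denominator: (j12)^2 + 5(j12) + 6 = -138 + j60
|N| = √(1² + 12²) ≈ 12.042, ∠N ≈ 85.24°
|D| = √(138² + 60²) ≈ 150.48, ∠D ≈ 156.50°
|T| = 12.042 / 150.48 ≈ 0.080024
Gain = 20 log₁₀(0.080024) ≈ -21.94 dB
∠T = 85.24° − 156.50° = -71.26°

-21.9 dB, -71.3°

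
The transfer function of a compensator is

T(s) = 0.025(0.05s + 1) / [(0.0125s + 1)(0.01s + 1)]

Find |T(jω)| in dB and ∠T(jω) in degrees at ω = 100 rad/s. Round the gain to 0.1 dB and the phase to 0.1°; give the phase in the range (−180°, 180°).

At ω = 100 rad/s:
zero (1 + j100·0.05) = 1 + j5 → |·| ≈ 5.099, ∠ ≈ 78.69°
pole (1 + j100·0.0125) = 1 + j1.25 → |·| ≈ 1.6008, ∠ ≈ 51.34°
pole (1 + j100·0.01) = 1 + j1 → |·| ≈ 1.4142, ∠ ≈ 45.00°
|T| = 0.025 · 5.099 / (1.6008 · 1.4142) ≈ 0.056309
Gain = 20 log₁₀(0.056309) ≈ -24.99 dB
∠T = (78.69°) − (51.34° + 45.00°) = -17.65°

-25.0 dB, -17.7°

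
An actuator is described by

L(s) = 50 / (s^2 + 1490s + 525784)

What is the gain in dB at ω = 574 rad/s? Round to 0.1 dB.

-84.9 dB

Substitute s = j574:
Numerator: 50 = 50 + j0
Denominator: (j574)^2 + 1490(j574) + 525784 = 196308 + j855260
|N| = √(50² + 0²) ≈ 50, ∠N ≈ 0.00°
|D| = √(196308² + 855260²) ≈ 8.775e+05, ∠D ≈ 77.07°
|L| = 50 / 8.775e+05 ≈ 5.698e-05
Gain = 20 log₁₀(5.698e-05) ≈ -84.89 dB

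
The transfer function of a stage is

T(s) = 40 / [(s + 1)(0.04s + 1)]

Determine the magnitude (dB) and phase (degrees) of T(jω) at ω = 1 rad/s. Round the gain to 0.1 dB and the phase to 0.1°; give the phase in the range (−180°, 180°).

29.0 dB, -47.3°

At ω = 1 rad/s:
pole (1 + j1·1) = 1 + j1 → |·| ≈ 1.4142, ∠ ≈ 45.00°
pole (1 + j1·0.04) = 1 + j0.04 → |·| ≈ 1.0008, ∠ ≈ 2.29°
|T| = 40 · 1 / (1.4142 · 1.0008) ≈ 28.262
Gain = 20 log₁₀(28.262) ≈ 29.02 dB
∠T = (0°) − (45.00° + 2.29°) = -47.29°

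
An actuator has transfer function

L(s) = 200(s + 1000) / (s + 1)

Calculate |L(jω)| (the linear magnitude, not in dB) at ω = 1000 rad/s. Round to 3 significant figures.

At s = jω = j1000:
zero (s+1000): 1000 + j1000 → |·| = √(1000²+1000²) = √2000000 ≈ 1414.2, ∠ = arctan(1000/1000) ≈ 45.00°
pole (s+1): 1 + j1000 → |·| = √(1²+1000²) = √1000001 ≈ 1000, ∠ = arctan(1000/1) ≈ 89.94°
|L| = 200 · 1414.2 / 1000 ≈ 282.84

283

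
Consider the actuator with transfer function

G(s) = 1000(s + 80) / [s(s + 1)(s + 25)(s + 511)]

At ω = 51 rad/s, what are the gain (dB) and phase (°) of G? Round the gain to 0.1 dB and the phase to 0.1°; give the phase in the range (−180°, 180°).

At s = jω = j51:
zero (s+80): 80 + j51 → |·| = √(80²+51²) = √9001 ≈ 94.874, ∠ = arctan(51/80) ≈ 32.52°
pole (s+1): 1 + j51 → |·| = √(1²+51²) = √2602 ≈ 51.01, ∠ = arctan(51/1) ≈ 88.88°
pole (s+25): 25 + j51 → |·| = √(25²+51²) = √3226 ≈ 56.798, ∠ = arctan(51/25) ≈ 63.89°
pole (s+511): 511 + j51 → |·| = √(511²+51²) = √263722 ≈ 513.54, ∠ = arctan(51/511) ≈ 5.70°
pole at origin: |s| = 51, ∠ = 90.00° (in denominator)
|G| = 1000 · 94.874 / 7.5881e+07 ≈ 0.0012503
Gain = 20 log₁₀(0.0012503) ≈ -58.06 dB
∠G = 32.52° − 248.47° = -215.95° ≡ 144.05° (principal value)

-58.1 dB, 144.1°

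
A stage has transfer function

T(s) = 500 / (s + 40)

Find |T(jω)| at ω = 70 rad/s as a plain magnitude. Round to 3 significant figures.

At s = jω = j70:
pole (s+40): 40 + j70 → |·| = √(40²+70²) = √6500 ≈ 80.623, ∠ = arctan(70/40) ≈ 60.26°
|T| = 500 / 80.623 ≈ 6.2017

6.20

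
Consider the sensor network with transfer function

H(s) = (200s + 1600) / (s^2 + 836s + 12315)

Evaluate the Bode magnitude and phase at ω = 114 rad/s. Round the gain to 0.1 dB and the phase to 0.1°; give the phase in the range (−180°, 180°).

Substitute s = j114:
Numerator: 200(j114) + 1600 = 1600 + j22800
Denominator: (j114)^2 + 836(j114) + 12315 = -681 + j95304
|N| = √(1600² + 22800²) ≈ 22856, ∠N ≈ 85.99°
|D| = √(681² + 95304²) ≈ 95306, ∠D ≈ 90.41°
|H| = 22856 / 95306 ≈ 0.23982
Gain = 20 log₁₀(0.23982) ≈ -12.40 dB
∠H = 85.99° − 90.41° = -4.42°

-12.4 dB, -4.4°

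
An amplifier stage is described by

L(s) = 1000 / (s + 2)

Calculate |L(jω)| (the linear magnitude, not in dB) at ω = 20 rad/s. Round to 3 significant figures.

49.8

Substitute s = j20:
Numerator: 1000 = 1000 + j0
Denominator: (j20) + 2 = 2 + j20
|N| = √(1000² + 0²) ≈ 1000, ∠N ≈ 0.00°
|D| = √(2² + 20²) ≈ 20.1, ∠D ≈ 84.29°
|L| = 1000 / 20.1 ≈ 49.751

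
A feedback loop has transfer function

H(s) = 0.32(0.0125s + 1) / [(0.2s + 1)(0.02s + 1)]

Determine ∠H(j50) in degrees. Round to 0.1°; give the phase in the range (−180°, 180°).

At ω = 50 rad/s:
zero (1 + j50·0.0125) = 1 + j0.625 → |·| ≈ 1.1792, ∠ ≈ 32.01°
pole (1 + j50·0.2) = 1 + j10 → |·| ≈ 10.05, ∠ ≈ 84.29°
pole (1 + j50·0.02) = 1 + j1 → |·| ≈ 1.4142, ∠ ≈ 45.00°
∠H = (32.01°) − (84.29° + 45.00°) = -97.28°

-97.3°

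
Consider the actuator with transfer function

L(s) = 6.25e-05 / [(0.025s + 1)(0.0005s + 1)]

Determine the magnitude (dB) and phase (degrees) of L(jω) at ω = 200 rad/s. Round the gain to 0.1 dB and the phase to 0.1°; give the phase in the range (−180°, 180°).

-98.3 dB, -84.4°

At ω = 200 rad/s:
pole (1 + j200·0.025) = 1 + j5 → |·| ≈ 5.099, ∠ ≈ 78.69°
pole (1 + j200·0.0005) = 1 + j0.1 → |·| ≈ 1.005, ∠ ≈ 5.71°
|L| = 6.25e-05 · 1 / (5.099 · 1.005) ≈ 1.2196e-05
Gain = 20 log₁₀(1.2196e-05) ≈ -98.28 dB
∠L = (0°) − (78.69° + 5.71°) = -84.40°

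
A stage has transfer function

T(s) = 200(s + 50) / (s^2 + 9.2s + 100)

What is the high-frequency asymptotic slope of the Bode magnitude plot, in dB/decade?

Each pole contributes −20 dB/decade at high frequency; each zero contributes +20 dB/decade.
Net: 1 zero(s) − 2 pole(s) → -20 dB/decade.

-20 dB/decade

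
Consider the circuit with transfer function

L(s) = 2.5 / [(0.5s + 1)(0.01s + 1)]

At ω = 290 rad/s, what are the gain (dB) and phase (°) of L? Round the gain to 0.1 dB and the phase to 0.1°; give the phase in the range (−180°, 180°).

At ω = 290 rad/s:
pole (1 + j290·0.5) = 1 + j145 → |·| ≈ 145, ∠ ≈ 89.60°
pole (1 + j290·0.01) = 1 + j2.9 → |·| ≈ 3.0676, ∠ ≈ 70.97°
|L| = 2.5 · 1 / (145 · 3.0676) ≈ 0.0056205
Gain = 20 log₁₀(0.0056205) ≈ -45.00 dB
∠L = (0°) − (89.60° + 70.97°) = -160.57°

-45.0 dB, -160.6°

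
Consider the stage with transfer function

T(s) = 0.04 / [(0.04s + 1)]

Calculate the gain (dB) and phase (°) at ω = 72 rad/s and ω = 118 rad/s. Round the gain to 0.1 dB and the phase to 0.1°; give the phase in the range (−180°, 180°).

ω = 72: -37.6 dB, -70.9°; ω = 118: -41.6 dB, -78.0°

At ω = 72 rad/s:
pole (1 + j72·0.04) = 1 + j2.88 → |·| ≈ 3.0487, ∠ ≈ 70.85°
|T| = 0.04 · 1 / (3.0487) ≈ 0.01312
Gain = 20 log₁₀(0.01312) ≈ -37.64 dB
∠T = (0°) − (70.85°) = -70.85°

At ω = 118 rad/s:
pole (1 + j118·0.04) = 1 + j4.72 → |·| ≈ 4.8248, ∠ ≈ 78.04°
|T| = 0.04 · 1 / (4.8248) ≈ 0.0082905
Gain = 20 log₁₀(0.0082905) ≈ -41.63 dB
∠T = (0°) − (78.04°) = -78.04°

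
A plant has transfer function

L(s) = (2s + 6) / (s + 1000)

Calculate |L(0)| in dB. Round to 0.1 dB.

L(0) = 6 / 1000 = 0.006
20 log₁₀(0.006) ≈ -44.44 dB

-44.4 dB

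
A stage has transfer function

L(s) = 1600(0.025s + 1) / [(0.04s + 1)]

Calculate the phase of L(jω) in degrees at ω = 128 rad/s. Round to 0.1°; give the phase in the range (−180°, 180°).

-6.3°

At ω = 128 rad/s:
zero (1 + j128·0.025) = 1 + j3.2 → |·| ≈ 3.3526, ∠ ≈ 72.65°
pole (1 + j128·0.04) = 1 + j5.12 → |·| ≈ 5.2167, ∠ ≈ 78.95°
∠L = (72.65°) − (78.95°) = -6.30°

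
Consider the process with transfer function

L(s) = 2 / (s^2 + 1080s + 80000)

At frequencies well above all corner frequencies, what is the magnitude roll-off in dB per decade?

-40 dB/decade

Each pole contributes −20 dB/decade at high frequency; each zero contributes +20 dB/decade.
Net: 0 zero(s) − 2 pole(s) → -40 dB/decade.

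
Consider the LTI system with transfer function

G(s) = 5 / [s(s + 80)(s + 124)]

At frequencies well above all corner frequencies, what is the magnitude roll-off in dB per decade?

-60 dB/decade

Each pole contributes −20 dB/decade at high frequency; each zero contributes +20 dB/decade.
Net: 0 zero(s) − 3 pole(s) → -60 dB/decade.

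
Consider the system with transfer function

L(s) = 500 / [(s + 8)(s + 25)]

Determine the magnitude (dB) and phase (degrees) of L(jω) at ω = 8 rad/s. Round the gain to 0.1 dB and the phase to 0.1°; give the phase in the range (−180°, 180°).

At s = jω = j8:
pole (s+8): 8 + j8 → |·| = √(8²+8²) = √128 ≈ 11.314, ∠ = arctan(8/8) ≈ 45.00°
pole (s+25): 25 + j8 → |·| = √(25²+8²) = √689 ≈ 26.249, ∠ = arctan(8/25) ≈ 17.74°
|L| = 500 / 296.98 ≈ 1.6836
Gain = 20 log₁₀(1.6836) ≈ 4.52 dB
∠L = 0.00° − 62.74° = -62.74°

4.5 dB, -62.7°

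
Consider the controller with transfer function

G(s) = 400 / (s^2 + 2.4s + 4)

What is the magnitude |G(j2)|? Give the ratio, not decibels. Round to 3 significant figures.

At s = jω = j2:
quadratic: (j2)² + 2.4·j2 + 4 = 0 + j4.8 → |·| ≈ 4.8, ∠ ≈ 90.00°
|G| = 400 / 4.8 ≈ 83.333

83.3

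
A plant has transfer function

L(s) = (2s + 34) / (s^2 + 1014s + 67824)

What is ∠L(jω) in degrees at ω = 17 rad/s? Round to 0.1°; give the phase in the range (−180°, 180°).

30.7°

Substitute s = j17:
Numerator: 2(j17) + 34 = 34 + j34
Denominator: (j17)^2 + 1014(j17) + 67824 = 67535 + j17238
|N| = √(34² + 34²) ≈ 48.083, ∠N ≈ 45.00°
|D| = √(67535² + 17238²) ≈ 69700, ∠D ≈ 14.32°
∠L = 45.00° − 14.32° = 30.68°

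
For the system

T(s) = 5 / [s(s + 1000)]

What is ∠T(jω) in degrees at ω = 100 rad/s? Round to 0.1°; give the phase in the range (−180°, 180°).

At s = jω = j100:
pole (s+1000): 1000 + j100 → |·| = √(1000²+100²) = √1010000 ≈ 1005, ∠ = arctan(100/1000) ≈ 5.71°
pole at origin: |s| = 100, ∠ = 90.00° (in denominator)
∠T = 0.00° − 95.71° = -95.71°

-95.7°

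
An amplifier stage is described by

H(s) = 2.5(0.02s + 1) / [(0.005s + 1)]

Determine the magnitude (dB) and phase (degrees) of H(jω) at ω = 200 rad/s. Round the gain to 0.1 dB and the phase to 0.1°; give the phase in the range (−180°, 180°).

17.3 dB, 31.0°

At ω = 200 rad/s:
zero (1 + j200·0.02) = 1 + j4 → |·| ≈ 4.1231, ∠ ≈ 75.96°
pole (1 + j200·0.005) = 1 + j1 → |·| ≈ 1.4142, ∠ ≈ 45.00°
|H| = 2.5 · 4.1231 / (1.4142) ≈ 7.2887
Gain = 20 log₁₀(7.2887) ≈ 17.25 dB
∠H = (75.96°) − (45.00°) = 30.96°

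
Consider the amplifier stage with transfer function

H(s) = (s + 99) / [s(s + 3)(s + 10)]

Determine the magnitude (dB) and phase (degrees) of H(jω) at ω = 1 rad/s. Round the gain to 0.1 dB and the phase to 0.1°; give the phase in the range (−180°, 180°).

9.9 dB, -113.6°

At s = jω = j1:
zero (s+99): 99 + j1 → |·| = √(99²+1²) = √9802 ≈ 99.005, ∠ = arctan(1/99) ≈ 0.58°
pole (s+3): 3 + j1 → |·| = √(3²+1²) = √10 ≈ 3.1623, ∠ = arctan(1/3) ≈ 18.43°
pole (s+10): 10 + j1 → |·| = √(10²+1²) = √101 ≈ 10.05, ∠ = arctan(1/10) ≈ 5.71°
pole at origin: |s| = 1, ∠ = 90.00° (in denominator)
|H| = 1 · 99.005 / 31.781 ≈ 3.1152
Gain = 20 log₁₀(3.1152) ≈ 9.87 dB
∠H = 0.58° − 114.14° = -113.56°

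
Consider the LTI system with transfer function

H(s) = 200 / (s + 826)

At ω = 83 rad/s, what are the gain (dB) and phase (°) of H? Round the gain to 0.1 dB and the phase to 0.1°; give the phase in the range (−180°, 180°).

-12.4 dB, -5.7°

At s = jω = j83:
pole (s+826): 826 + j83 → |·| = √(826²+83²) = √689165 ≈ 830.16, ∠ = arctan(83/826) ≈ 5.74°
|H| = 200 / 830.16 ≈ 0.24092
Gain = 20 log₁₀(0.24092) ≈ -12.36 dB
∠H = 0.00° − 5.74° = -5.74°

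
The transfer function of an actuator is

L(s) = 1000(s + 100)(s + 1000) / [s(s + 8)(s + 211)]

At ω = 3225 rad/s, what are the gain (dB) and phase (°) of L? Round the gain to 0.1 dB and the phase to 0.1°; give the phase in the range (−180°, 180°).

At s = jω = j3225:
zero (s+100): 100 + j3225 → |·| = √(100²+3225²) = √10410625 ≈ 3226.6, ∠ = arctan(3225/100) ≈ 88.22°
zero (s+1000): 1000 + j3225 → |·| = √(1000²+3225²) = √11400625 ≈ 3376.5, ∠ = arctan(3225/1000) ≈ 72.77°
pole (s+8): 8 + j3225 → |·| = √(8²+3225²) = √10400689 ≈ 3225, ∠ = arctan(3225/8) ≈ 89.86°
pole (s+211): 211 + j3225 → |·| = √(211²+3225²) = √10445146 ≈ 3231.9, ∠ = arctan(3225/211) ≈ 86.26°
pole at origin: |s| = 3225, ∠ = 90.00° (in denominator)
|L| = 1000 · 1.0895e+07 / 3.3614e+10 ≈ 0.32412
Gain = 20 log₁₀(0.32412) ≈ -9.79 dB
∠L = 160.99° − 266.12° = -105.13°

-9.8 dB, -105.1°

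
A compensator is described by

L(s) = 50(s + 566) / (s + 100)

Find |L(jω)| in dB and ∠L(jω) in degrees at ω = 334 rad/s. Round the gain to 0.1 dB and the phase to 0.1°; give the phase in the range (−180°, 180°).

At s = jω = j334:
zero (s+566): 566 + j334 → |·| = √(566²+334²) = √431912 ≈ 657.2, ∠ = arctan(334/566) ≈ 30.55°
pole (s+100): 100 + j334 → |·| = √(100²+334²) = √121556 ≈ 348.65, ∠ = arctan(334/100) ≈ 73.33°
|L| = 50 · 657.2 / 348.65 ≈ 94.249
Gain = 20 log₁₀(94.249) ≈ 39.49 dB
∠L = 30.55° − 73.33° = -42.78°

39.5 dB, -42.8°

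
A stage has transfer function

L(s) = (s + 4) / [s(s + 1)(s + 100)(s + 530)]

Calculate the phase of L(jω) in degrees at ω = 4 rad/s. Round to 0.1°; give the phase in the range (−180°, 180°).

-123.7°

At s = jω = j4:
zero (s+4): 4 + j4 → |·| = √(4²+4²) = √32 ≈ 5.6569, ∠ = arctan(4/4) ≈ 45.00°
pole (s+1): 1 + j4 → |·| = √(1²+4²) = √17 ≈ 4.1231, ∠ = arctan(4/1) ≈ 75.96°
pole (s+100): 100 + j4 → |·| = √(100²+4²) = √10016 ≈ 100.08, ∠ = arctan(4/100) ≈ 2.29°
pole (s+530): 530 + j4 → |·| = √(530²+4²) = √280916 ≈ 530.02, ∠ = arctan(4/530) ≈ 0.43°
pole at origin: |s| = 4, ∠ = 90.00° (in denominator)
∠L = 45.00° − 168.68° = -123.68°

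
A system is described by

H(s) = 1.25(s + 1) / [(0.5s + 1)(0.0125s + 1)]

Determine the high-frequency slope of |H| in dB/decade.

-20 dB/decade

Each pole contributes −20 dB/decade at high frequency; each zero contributes +20 dB/decade.
Net: 1 zero(s) − 2 pole(s) → -20 dB/decade.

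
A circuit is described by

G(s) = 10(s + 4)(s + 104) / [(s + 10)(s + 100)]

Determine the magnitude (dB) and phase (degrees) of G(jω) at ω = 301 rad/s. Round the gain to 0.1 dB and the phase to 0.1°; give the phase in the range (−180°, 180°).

At s = jω = j301:
zero (s+4): 4 + j301 → |·| = √(4²+301²) = √90617 ≈ 301.03, ∠ = arctan(301/4) ≈ 89.24°
zero (s+104): 104 + j301 → |·| = √(104²+301²) = √101417 ≈ 318.46, ∠ = arctan(301/104) ≈ 70.94°
pole (s+10): 10 + j301 → |·| = √(10²+301²) = √90701 ≈ 301.17, ∠ = arctan(301/10) ≈ 88.10°
pole (s+100): 100 + j301 → |·| = √(100²+301²) = √100601 ≈ 317.18, ∠ = arctan(301/100) ≈ 71.62°
|G| = 10 · 95866 / 95525 ≈ 10.036
Gain = 20 log₁₀(10.036) ≈ 20.03 dB
∠G = 160.18° − 159.72° = 0.46°

20.0 dB, 0.5°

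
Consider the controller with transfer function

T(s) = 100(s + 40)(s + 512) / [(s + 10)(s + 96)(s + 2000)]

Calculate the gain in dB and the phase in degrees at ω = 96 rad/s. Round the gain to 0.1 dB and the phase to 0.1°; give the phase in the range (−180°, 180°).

-13.7 dB, -53.8°

At s = jω = j96:
zero (s+40): 40 + j96 → |·| = √(40²+96²) = √10816 ≈ 104, ∠ = arctan(96/40) ≈ 67.38°
zero (s+512): 512 + j96 → |·| = √(512²+96²) = √271360 ≈ 520.92, ∠ = arctan(96/512) ≈ 10.62°
pole (s+10): 10 + j96 → |·| = √(10²+96²) = √9316 ≈ 96.519, ∠ = arctan(96/10) ≈ 84.05°
pole (s+96): 96 + j96 → |·| = √(96²+96²) = √18432 ≈ 135.76, ∠ = arctan(96/96) ≈ 45.00°
pole (s+2000): 2000 + j96 → |·| = √(2000²+96²) = √4009216 ≈ 2002.3, ∠ = arctan(96/2000) ≈ 2.75°
|T| = 100 · 54176 / 2.6237e+07 ≈ 0.20649
Gain = 20 log₁₀(0.20649) ≈ -13.70 dB
∠T = 78.00° − 131.80° = -53.80°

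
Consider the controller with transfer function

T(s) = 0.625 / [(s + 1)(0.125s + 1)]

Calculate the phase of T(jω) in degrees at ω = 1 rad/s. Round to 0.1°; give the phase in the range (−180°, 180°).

At ω = 1 rad/s:
pole (1 + j1·1) = 1 + j1 → |·| ≈ 1.4142, ∠ ≈ 45.00°
pole (1 + j1·0.125) = 1 + j0.125 → |·| ≈ 1.0078, ∠ ≈ 7.13°
∠T = (0°) − (45.00° + 7.13°) = -52.13°

-52.1°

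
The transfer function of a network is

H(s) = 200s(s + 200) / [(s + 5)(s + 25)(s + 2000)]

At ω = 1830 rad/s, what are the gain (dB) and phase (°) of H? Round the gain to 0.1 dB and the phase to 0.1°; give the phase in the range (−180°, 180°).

At s = jω = j1830:
zero (s+200): 200 + j1830 → |·| = √(200²+1830²) = √3388900 ≈ 1840.9, ∠ = arctan(1830/200) ≈ 83.76°
zero at origin: s = j1830 → |·| = 1830, ∠ = 90.00°
pole (s+5): 5 + j1830 → |·| = √(5²+1830²) = √3348925 ≈ 1830, ∠ = arctan(1830/5) ≈ 89.84°
pole (s+25): 25 + j1830 → |·| = √(25²+1830²) = √3349525 ≈ 1830.2, ∠ = arctan(1830/25) ≈ 89.22°
pole (s+2000): 2000 + j1830 → |·| = √(2000²+1830²) = √7348900 ≈ 2710.9, ∠ = arctan(1830/2000) ≈ 42.46°
|H| = 200 · 3.3688e+06 / 9.0795e+09 ≈ 0.074207
Gain = 20 log₁₀(0.074207) ≈ -22.59 dB
∠H = 173.76° − 221.52° = -47.76°

-22.6 dB, -47.8°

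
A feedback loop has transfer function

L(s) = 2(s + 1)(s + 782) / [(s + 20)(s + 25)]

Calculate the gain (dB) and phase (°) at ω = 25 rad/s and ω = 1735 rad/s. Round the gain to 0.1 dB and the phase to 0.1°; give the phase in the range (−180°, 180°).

At s = jω = j25:
zero (s+1): 1 + j25 → |·| = √(1²+25²) = √626 ≈ 25.02, ∠ = arctan(25/1) ≈ 87.71°
zero (s+782): 782 + j25 → |·| = √(782²+25²) = √612149 ≈ 782.4, ∠ = arctan(25/782) ≈ 1.83°
pole (s+20): 20 + j25 → |·| = √(20²+25²) = √1025 ≈ 32.016, ∠ = arctan(25/20) ≈ 51.34°
pole (s+25): 25 + j25 → |·| = √(25²+25²) = √1250 ≈ 35.355, ∠ = arctan(25/25) ≈ 45.00°
|L| = 2 · 19576 / 1131.9 ≈ 34.59
Gain = 20 log₁₀(34.59) ≈ 30.78 dB
∠L = 89.54° − 96.34° = -6.80°

At s = jω = j1735:
zero (s+1): 1 + j1735 → |·| = √(1²+1735²) = √3010226 ≈ 1735, ∠ = arctan(1735/1) ≈ 89.97°
zero (s+782): 782 + j1735 → |·| = √(782²+1735²) = √3621749 ≈ 1903.1, ∠ = arctan(1735/782) ≈ 65.74°
pole (s+20): 20 + j1735 → |·| = √(20²+1735²) = √3010625 ≈ 1735.1, ∠ = arctan(1735/20) ≈ 89.34°
pole (s+25): 25 + j1735 → |·| = √(25²+1735²) = √3010850 ≈ 1735.2, ∠ = arctan(1735/25) ≈ 89.17°
|L| = 2 · 3.3019e+06 / 3.0107e+06 ≈ 2.1934
Gain = 20 log₁₀(2.1934) ≈ 6.82 dB
∠L = 155.71° − 178.51° = -22.80°

ω = 25: 30.8 dB, -6.8°; ω = 1735: 6.8 dB, -22.8°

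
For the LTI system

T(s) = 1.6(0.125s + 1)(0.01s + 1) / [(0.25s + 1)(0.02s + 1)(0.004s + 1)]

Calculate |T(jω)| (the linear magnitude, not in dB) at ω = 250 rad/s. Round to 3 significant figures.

At ω = 250 rad/s:
zero (1 + j250·0.125) = 1 + j31.25 → |·| ≈ 31.266, ∠ ≈ 88.17°
zero (1 + j250·0.01) = 1 + j2.5 → |·| ≈ 2.6926, ∠ ≈ 68.20°
pole (1 + j250·0.25) = 1 + j62.5 → |·| ≈ 62.508, ∠ ≈ 89.08°
pole (1 + j250·0.02) = 1 + j5 → |·| ≈ 5.099, ∠ ≈ 78.69°
pole (1 + j250·0.004) = 1 + j1 → |·| ≈ 1.4142, ∠ ≈ 45.00°
|T| = 1.6 · 31.266 · 2.6926 / (62.508 · 5.099 · 1.4142) ≈ 0.29884

0.299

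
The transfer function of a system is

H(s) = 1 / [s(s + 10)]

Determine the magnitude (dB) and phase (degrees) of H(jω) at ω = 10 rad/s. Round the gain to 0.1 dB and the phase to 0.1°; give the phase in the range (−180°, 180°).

-43.0 dB, -135.0°

At s = jω = j10:
pole (s+10): 10 + j10 → |·| = √(10²+10²) = √200 ≈ 14.142, ∠ = arctan(10/10) ≈ 45.00°
pole at origin: |s| = 10, ∠ = 90.00° (in denominator)
|H| = 1 / 141.42 ≈ 0.0070711
Gain = 20 log₁₀(0.0070711) ≈ -43.01 dB
∠H = 0.00° − 135.00° = -135.00°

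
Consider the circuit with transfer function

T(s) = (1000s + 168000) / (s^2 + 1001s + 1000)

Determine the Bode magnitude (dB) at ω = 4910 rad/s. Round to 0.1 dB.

-14.0 dB

Substitute s = j4910:
Numerator: 1000(j4910) + 168000 = 168000 + j4910000
Denominator: (j4910)^2 + 1001(j4910) + 1000 = -24107100 + j4914910
|N| = √(168000² + 4910000²) ≈ 4.9129e+06, ∠N ≈ 88.04°
|D| = √(24107100² + 4914910²) ≈ 2.4603e+07, ∠D ≈ 168.48°
|T| = 4.9129e+06 / 2.4603e+07 ≈ 0.19969
Gain = 20 log₁₀(0.19969) ≈ -13.99 dB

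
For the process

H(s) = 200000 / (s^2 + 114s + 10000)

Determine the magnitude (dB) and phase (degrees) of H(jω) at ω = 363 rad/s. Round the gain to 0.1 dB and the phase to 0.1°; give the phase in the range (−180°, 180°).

At s = jω = j363:
quadratic: (j363)² + 114·j363 + 10000 = -121769 + j41382 → |·| ≈ 1.2861e+05, ∠ ≈ 161.23°
|H| = 200000 / 1.2861e+05 ≈ 1.5551
Gain = 20 log₁₀(1.5551) ≈ 3.84 dB
∠H = 0.00° − 161.23° = -161.23°

3.8 dB, -161.2°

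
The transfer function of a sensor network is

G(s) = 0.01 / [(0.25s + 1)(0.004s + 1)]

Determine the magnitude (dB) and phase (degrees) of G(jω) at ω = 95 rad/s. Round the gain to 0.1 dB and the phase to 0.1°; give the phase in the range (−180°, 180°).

At ω = 95 rad/s:
pole (1 + j95·0.25) = 1 + j23.75 → |·| ≈ 23.771, ∠ ≈ 87.59°
pole (1 + j95·0.004) = 1 + j0.38 → |·| ≈ 1.0698, ∠ ≈ 20.81°
|G| = 0.01 · 1 / (23.771 · 1.0698) ≈ 0.00039323
Gain = 20 log₁₀(0.00039323) ≈ -68.11 dB
∠G = (0°) − (87.59° + 20.81°) = -108.40°

-68.1 dB, -108.4°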